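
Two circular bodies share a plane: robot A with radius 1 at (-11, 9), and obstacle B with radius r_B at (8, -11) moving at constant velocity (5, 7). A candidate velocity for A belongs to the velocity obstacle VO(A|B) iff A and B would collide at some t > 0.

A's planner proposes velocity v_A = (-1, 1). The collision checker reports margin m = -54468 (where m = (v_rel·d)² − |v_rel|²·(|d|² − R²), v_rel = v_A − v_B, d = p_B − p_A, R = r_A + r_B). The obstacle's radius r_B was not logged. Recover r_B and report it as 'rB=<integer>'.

m = -54468
d = (19, -20);  v_rel = (-6, -6),  |v_rel|² = 72
v_rel×d = (-6)·(-20) − (-6)·(19) = 234
since m = R²·72 − 234²:  R² = (54756 + -54468) / 72 = 4
R = √4 = 2  ⇒  r_B = 2 − 1 = 1

rB=1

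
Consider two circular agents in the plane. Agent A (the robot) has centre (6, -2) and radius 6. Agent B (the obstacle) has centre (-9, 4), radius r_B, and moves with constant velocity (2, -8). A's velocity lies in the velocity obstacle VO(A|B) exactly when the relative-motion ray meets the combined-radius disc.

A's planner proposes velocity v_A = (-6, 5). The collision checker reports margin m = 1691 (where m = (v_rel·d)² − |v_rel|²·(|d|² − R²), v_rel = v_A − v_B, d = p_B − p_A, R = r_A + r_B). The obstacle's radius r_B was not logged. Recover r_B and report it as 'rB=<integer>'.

m = 1691
d = (-15, 6);  v_rel = (-8, 13),  |v_rel|² = 233
v_rel×d = (-8)·(6) − (13)·(-15) = 147
since m = R²·233 − 147²:  R² = (21609 + 1691) / 233 = 100
R = √100 = 10  ⇒  r_B = 10 − 6 = 4

rB=4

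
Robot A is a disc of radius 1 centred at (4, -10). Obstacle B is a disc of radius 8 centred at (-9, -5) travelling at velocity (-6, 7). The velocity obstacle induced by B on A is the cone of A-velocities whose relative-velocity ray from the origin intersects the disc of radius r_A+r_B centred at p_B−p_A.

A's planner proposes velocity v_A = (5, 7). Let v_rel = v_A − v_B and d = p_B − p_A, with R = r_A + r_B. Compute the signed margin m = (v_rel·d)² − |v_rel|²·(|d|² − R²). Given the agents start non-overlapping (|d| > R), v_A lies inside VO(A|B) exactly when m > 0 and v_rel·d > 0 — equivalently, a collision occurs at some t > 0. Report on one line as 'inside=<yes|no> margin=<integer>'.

d = (-13, 5),  |d|² = 194;  R = 1+8 = 9,  c = 194−9² = 113
v_rel = (11, 0),  |v_rel|² = 121;  v_rel·d = (11)·(-13) + (0)·(5) = -143
121·t² + 286·t + 113 = 0  ⇒  m = (-143)² − 121·113 = 6776
m = 6776 > 0,  v_rel·d = -143 < 0  ⇒  outside

inside=no margin=6776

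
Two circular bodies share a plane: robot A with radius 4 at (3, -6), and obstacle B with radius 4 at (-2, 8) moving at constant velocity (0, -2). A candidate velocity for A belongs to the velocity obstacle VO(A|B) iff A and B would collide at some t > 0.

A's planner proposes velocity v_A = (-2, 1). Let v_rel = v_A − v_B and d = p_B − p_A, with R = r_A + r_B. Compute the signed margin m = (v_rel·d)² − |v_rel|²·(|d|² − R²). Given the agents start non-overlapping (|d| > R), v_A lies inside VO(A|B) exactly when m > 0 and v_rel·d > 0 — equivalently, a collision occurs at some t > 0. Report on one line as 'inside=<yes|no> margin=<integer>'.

d = (-5, 14),  |d|² = 221;  R = 4+4 = 8,  c = 221−8² = 157
v_rel = (-2, 3),  |v_rel|² = 13;  v_rel·d = (-2)·(-5) + (3)·(14) = 52
13·t² − 104·t + 157 = 0  ⇒  m = 52² − 13·157 = 663
m = 663 > 0,  v_rel·d = 52 > 0  ⇒  inside

inside=yes margin=663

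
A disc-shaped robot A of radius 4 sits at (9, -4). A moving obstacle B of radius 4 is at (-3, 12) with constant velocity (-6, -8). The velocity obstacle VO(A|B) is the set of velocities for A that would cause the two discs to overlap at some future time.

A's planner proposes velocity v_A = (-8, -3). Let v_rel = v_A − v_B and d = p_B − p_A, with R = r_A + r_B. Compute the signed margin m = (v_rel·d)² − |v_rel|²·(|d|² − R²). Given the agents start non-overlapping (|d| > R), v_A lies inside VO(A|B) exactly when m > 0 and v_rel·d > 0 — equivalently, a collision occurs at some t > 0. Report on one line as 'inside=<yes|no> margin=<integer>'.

d = (-12, 16),  |d|² = 400;  R = 4+4 = 8,  c = 400−8² = 336
v_rel = (-2, 5),  |v_rel|² = 29;  v_rel·d = (-2)·(-12) + (5)·(16) = 104
29·t² − 208·t + 336 = 0  ⇒  m = 104² − 29·336 = 1072
m = 1072 > 0,  v_rel·d = 104 > 0  ⇒  inside

inside=yes margin=1072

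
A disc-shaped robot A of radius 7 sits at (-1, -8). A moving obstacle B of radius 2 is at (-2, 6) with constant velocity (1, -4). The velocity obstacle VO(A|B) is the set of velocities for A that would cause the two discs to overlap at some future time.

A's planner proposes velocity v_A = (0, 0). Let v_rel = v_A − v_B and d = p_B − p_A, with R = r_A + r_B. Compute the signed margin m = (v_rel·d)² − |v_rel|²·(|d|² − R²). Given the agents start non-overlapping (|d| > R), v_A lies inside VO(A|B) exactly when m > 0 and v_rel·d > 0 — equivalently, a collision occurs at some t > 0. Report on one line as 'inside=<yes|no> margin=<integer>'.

d = (-1, 14),  |d|² = 197;  R = 7+2 = 9,  c = 197−9² = 116
v_rel = (-1, 4),  |v_rel|² = 17;  v_rel·d = (-1)·(-1) + (4)·(14) = 57
17·t² − 114·t + 116 = 0  ⇒  m = 57² − 17·116 = 1277
m = 1277 > 0,  v_rel·d = 57 > 0  ⇒  inside

inside=yes margin=1277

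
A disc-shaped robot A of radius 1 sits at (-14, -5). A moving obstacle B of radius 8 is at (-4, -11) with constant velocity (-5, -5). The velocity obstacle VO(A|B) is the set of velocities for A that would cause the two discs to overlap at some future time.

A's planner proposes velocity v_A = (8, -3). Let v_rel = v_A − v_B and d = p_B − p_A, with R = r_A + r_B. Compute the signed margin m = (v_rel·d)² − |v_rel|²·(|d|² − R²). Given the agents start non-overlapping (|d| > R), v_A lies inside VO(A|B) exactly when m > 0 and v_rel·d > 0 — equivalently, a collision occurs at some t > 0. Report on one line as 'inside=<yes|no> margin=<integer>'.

d = (10, -6),  |d|² = 136;  R = 1+8 = 9,  c = 136−9² = 55
v_rel = (13, 2),  |v_rel|² = 173;  v_rel·d = (13)·(10) + (2)·(-6) = 118
173·t² − 236·t + 55 = 0  ⇒  m = 118² − 173·55 = 4409
m = 4409 > 0,  v_rel·d = 118 > 0  ⇒  inside

inside=yes margin=4409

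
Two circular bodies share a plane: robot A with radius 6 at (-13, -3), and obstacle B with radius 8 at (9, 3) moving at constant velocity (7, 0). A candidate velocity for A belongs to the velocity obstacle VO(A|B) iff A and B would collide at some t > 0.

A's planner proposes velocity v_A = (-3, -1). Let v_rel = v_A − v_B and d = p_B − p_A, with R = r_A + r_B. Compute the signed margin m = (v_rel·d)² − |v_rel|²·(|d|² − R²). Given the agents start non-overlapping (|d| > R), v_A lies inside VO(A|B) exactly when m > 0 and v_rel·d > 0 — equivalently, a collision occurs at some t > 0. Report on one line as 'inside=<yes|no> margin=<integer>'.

d = (22, 6),  |d|² = 520;  R = 6+8 = 14,  c = 520−14² = 324
v_rel = (-10, -1),  |v_rel|² = 101;  v_rel·d = (-10)·(22) + (-1)·(6) = -226
101·t² + 452·t + 324 = 0  ⇒  m = (-226)² − 101·324 = 18352
m = 18352 > 0,  v_rel·d = -226 < 0  ⇒  outside

inside=no margin=18352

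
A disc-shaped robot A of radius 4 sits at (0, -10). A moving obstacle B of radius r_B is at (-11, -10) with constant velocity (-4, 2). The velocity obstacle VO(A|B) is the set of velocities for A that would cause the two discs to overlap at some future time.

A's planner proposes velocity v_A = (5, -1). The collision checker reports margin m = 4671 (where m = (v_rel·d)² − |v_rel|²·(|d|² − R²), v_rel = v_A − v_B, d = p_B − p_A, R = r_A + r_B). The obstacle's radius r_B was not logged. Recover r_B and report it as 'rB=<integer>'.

m = 4671
d = (-11, 0);  v_rel = (9, -3),  |v_rel|² = 90
v_rel×d = (9)·(0) − (-3)·(-11) = -33
since m = R²·90 − (-33)²:  R² = (1089 + 4671) / 90 = 64
R = √64 = 8  ⇒  r_B = 8 − 4 = 4

rB=4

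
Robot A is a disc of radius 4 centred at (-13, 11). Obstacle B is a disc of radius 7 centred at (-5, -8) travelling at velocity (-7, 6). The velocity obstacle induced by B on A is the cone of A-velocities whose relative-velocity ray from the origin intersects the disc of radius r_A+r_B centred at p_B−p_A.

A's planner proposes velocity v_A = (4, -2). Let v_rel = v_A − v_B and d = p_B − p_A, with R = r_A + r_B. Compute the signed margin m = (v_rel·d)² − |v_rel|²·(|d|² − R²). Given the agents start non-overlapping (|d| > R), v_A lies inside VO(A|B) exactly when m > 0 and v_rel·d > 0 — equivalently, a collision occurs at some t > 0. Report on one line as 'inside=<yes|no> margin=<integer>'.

d = (8, -19),  |d|² = 425;  R = 4+7 = 11,  c = 425−11² = 304
v_rel = (11, -8),  |v_rel|² = 185;  v_rel·d = (11)·(8) + (-8)·(-19) = 240
185·t² − 480·t + 304 = 0  ⇒  m = 240² − 185·304 = 1360
m = 1360 > 0,  v_rel·d = 240 > 0  ⇒  inside

inside=yes margin=1360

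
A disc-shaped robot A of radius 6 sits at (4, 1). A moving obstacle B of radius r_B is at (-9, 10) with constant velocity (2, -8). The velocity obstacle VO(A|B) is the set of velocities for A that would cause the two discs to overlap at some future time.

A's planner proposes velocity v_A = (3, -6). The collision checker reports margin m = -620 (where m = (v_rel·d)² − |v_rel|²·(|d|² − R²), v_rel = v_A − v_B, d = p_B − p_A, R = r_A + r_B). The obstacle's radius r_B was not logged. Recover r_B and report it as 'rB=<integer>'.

m = -620
d = (-13, 9);  v_rel = (1, 2),  |v_rel|² = 5
v_rel×d = (1)·(9) − (2)·(-13) = 35
since m = R²·5 − 35²:  R² = (1225 + -620) / 5 = 121
R = √121 = 11  ⇒  r_B = 11 − 6 = 5

rB=5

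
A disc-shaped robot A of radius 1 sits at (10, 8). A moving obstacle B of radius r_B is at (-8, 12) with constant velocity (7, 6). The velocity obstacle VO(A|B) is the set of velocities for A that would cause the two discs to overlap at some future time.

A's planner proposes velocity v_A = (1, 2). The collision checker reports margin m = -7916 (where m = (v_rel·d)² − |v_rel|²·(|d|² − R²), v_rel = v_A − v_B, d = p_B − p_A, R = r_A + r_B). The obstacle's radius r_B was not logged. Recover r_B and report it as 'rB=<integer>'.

m = -7916
d = (-18, 4);  v_rel = (-6, -4),  |v_rel|² = 52
v_rel×d = (-6)·(4) − (-4)·(-18) = -96
since m = R²·52 − (-96)²:  R² = (9216 + -7916) / 52 = 25
R = √25 = 5  ⇒  r_B = 5 − 1 = 4

rB=4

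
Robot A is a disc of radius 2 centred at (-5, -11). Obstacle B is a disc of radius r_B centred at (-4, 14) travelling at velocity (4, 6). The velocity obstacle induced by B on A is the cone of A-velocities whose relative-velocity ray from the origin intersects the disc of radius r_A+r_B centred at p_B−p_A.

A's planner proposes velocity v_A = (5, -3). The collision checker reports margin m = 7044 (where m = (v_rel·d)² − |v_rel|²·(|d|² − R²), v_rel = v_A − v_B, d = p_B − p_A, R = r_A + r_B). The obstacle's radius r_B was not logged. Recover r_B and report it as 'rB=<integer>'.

m = 7044
d = (1, 25);  v_rel = (1, -9),  |v_rel|² = 82
v_rel×d = (1)·(25) − (-9)·(1) = 34
since m = R²·82 − 34²:  R² = (1156 + 7044) / 82 = 100
R = √100 = 10  ⇒  r_B = 10 − 2 = 8

rB=8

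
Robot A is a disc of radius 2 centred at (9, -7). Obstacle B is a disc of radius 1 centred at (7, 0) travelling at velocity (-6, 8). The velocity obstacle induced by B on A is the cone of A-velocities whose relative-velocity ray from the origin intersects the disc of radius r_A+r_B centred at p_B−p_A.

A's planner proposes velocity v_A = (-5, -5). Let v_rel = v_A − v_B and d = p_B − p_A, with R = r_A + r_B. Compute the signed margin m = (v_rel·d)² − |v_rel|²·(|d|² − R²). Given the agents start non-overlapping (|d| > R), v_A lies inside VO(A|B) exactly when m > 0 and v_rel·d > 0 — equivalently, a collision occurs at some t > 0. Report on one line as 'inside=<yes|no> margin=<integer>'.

d = (-2, 7),  |d|² = 53;  R = 2+1 = 3,  c = 53−3² = 44
v_rel = (1, -13),  |v_rel|² = 170;  v_rel·d = (1)·(-2) + (-13)·(7) = -93
170·t² + 186·t + 44 = 0  ⇒  m = (-93)² − 170·44 = 1169
m = 1169 > 0,  v_rel·d = -93 < 0  ⇒  outside

inside=no margin=1169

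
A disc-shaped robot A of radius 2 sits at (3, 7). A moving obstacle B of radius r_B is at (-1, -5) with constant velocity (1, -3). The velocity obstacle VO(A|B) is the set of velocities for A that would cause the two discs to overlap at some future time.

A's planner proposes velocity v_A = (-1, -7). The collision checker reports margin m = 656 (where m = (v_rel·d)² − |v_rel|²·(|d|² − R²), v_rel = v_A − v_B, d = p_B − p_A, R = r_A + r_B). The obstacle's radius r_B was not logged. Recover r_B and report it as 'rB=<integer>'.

m = 656
d = (-4, -12);  v_rel = (-2, -4),  |v_rel|² = 20
v_rel×d = (-2)·(-12) − (-4)·(-4) = 8
since m = R²·20 − 8²:  R² = (64 + 656) / 20 = 36
R = √36 = 6  ⇒  r_B = 6 − 2 = 4

rB=4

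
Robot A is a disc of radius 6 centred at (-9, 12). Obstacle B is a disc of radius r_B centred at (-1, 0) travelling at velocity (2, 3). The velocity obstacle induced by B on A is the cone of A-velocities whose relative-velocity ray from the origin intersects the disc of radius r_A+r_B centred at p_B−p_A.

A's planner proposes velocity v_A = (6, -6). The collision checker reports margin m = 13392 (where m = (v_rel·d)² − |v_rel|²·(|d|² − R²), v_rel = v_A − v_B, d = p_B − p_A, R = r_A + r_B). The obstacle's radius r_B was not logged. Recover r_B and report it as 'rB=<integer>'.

m = 13392
d = (8, -12);  v_rel = (4, -9),  |v_rel|² = 97
v_rel×d = (4)·(-12) − (-9)·(8) = 24
since m = R²·97 − 24²:  R² = (576 + 13392) / 97 = 144
R = √144 = 12  ⇒  r_B = 12 − 6 = 6

rB=6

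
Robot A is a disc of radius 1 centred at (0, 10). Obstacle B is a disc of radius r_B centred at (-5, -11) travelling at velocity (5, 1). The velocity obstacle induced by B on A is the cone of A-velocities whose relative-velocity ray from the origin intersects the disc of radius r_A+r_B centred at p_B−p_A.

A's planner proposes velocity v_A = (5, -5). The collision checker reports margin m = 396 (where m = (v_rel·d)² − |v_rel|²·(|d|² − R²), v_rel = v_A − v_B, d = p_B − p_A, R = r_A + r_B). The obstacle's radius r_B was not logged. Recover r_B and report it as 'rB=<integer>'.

m = 396
d = (-5, -21);  v_rel = (0, -6),  |v_rel|² = 36
v_rel×d = (0)·(-21) − (-6)·(-5) = -30
since m = R²·36 − (-30)²:  R² = (900 + 396) / 36 = 36
R = √36 = 6  ⇒  r_B = 6 − 1 = 5

rB=5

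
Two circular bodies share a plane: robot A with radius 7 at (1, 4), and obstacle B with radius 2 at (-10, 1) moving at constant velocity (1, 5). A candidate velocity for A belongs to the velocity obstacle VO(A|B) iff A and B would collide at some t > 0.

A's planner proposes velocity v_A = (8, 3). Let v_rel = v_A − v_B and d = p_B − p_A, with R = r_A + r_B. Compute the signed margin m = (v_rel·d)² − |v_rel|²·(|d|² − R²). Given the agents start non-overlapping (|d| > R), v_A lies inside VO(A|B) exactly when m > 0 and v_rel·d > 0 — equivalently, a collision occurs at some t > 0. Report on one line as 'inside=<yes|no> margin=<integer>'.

d = (-11, -3),  |d|² = 130;  R = 7+2 = 9,  c = 130−9² = 49
v_rel = (7, -2),  |v_rel|² = 53;  v_rel·d = (7)·(-11) + (-2)·(-3) = -71
53·t² + 142·t + 49 = 0  ⇒  m = (-71)² − 53·49 = 2444
m = 2444 > 0,  v_rel·d = -71 < 0  ⇒  outside

inside=no margin=2444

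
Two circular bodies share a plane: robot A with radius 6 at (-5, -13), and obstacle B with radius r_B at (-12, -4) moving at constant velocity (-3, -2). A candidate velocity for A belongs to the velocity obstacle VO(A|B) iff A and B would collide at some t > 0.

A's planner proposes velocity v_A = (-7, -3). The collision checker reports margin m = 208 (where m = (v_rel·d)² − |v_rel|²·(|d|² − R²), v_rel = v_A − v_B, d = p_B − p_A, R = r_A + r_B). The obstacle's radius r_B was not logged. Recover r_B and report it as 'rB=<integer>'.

m = 208
d = (-7, 9);  v_rel = (-4, -1),  |v_rel|² = 17
v_rel×d = (-4)·(9) − (-1)·(-7) = -43
since m = R²·17 − (-43)²:  R² = (1849 + 208) / 17 = 121
R = √121 = 11  ⇒  r_B = 11 − 6 = 5

rB=5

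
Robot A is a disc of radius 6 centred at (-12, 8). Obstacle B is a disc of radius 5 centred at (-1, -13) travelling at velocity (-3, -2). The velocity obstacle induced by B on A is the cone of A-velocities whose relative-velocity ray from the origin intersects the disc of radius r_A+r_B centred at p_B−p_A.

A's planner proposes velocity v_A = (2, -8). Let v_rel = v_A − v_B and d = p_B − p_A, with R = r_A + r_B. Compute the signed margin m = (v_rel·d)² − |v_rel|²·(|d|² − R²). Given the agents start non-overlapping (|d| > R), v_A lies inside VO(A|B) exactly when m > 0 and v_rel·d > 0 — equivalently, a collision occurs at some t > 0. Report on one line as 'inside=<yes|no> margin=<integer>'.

d = (11, -21),  |d|² = 562;  R = 6+5 = 11,  c = 562−11² = 441
v_rel = (5, -6),  |v_rel|² = 61;  v_rel·d = (5)·(11) + (-6)·(-21) = 181
61·t² − 362·t + 441 = 0  ⇒  m = 181² − 61·441 = 5860
m = 5860 > 0,  v_rel·d = 181 > 0  ⇒  inside

inside=yes margin=5860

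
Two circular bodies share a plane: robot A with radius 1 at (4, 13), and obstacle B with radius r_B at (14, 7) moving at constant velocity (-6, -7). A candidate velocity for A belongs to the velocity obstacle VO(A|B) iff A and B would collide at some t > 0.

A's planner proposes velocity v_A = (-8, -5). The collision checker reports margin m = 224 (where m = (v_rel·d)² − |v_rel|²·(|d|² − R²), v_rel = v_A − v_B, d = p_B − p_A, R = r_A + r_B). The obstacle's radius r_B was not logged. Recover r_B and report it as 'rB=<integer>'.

m = 224
d = (10, -6);  v_rel = (-2, 2),  |v_rel|² = 8
v_rel×d = (-2)·(-6) − (2)·(10) = -8
since m = R²·8 − (-8)²:  R² = (64 + 224) / 8 = 36
R = √36 = 6  ⇒  r_B = 6 − 1 = 5

rB=5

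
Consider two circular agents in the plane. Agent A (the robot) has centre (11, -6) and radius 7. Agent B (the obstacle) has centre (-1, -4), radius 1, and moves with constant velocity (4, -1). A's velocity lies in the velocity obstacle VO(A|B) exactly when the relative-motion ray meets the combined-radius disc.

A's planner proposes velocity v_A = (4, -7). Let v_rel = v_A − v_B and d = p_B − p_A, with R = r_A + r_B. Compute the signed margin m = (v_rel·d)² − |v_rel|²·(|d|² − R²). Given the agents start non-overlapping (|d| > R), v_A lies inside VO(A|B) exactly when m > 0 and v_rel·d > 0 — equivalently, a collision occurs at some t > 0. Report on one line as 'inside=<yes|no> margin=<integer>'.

d = (-12, 2),  |d|² = 148;  R = 7+1 = 8,  c = 148−8² = 84
v_rel = (0, -6),  |v_rel|² = 36;  v_rel·d = (0)·(-12) + (-6)·(2) = -12
36·t² + 24·t + 84 = 0  ⇒  m = (-12)² − 36·84 = -2880
m = -2880 < 0,  v_rel·d = -12 < 0  ⇒  outside

inside=no margin=-2880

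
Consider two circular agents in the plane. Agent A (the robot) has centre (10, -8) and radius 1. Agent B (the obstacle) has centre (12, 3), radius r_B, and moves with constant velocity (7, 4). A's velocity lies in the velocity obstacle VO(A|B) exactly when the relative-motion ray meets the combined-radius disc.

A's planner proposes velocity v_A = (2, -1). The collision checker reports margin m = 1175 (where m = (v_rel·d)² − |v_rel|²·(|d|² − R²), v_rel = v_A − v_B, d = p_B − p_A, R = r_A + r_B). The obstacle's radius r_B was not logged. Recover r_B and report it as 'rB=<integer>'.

m = 1175
d = (2, 11);  v_rel = (-5, -5),  |v_rel|² = 50
v_rel×d = (-5)·(11) − (-5)·(2) = -45
since m = R²·50 − (-45)²:  R² = (2025 + 1175) / 50 = 64
R = √64 = 8  ⇒  r_B = 8 − 1 = 7

rB=7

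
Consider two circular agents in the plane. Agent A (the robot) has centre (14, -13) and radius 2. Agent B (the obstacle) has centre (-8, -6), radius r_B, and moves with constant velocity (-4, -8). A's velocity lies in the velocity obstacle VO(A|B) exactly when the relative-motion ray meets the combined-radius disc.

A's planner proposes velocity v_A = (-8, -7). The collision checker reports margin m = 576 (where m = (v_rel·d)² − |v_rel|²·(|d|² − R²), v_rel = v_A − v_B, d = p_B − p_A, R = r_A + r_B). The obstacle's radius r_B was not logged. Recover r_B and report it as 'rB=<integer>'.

m = 576
d = (-22, 7);  v_rel = (-4, 1),  |v_rel|² = 17
v_rel×d = (-4)·(7) − (1)·(-22) = -6
since m = R²·17 − (-6)²:  R² = (36 + 576) / 17 = 36
R = √36 = 6  ⇒  r_B = 6 − 2 = 4

rB=4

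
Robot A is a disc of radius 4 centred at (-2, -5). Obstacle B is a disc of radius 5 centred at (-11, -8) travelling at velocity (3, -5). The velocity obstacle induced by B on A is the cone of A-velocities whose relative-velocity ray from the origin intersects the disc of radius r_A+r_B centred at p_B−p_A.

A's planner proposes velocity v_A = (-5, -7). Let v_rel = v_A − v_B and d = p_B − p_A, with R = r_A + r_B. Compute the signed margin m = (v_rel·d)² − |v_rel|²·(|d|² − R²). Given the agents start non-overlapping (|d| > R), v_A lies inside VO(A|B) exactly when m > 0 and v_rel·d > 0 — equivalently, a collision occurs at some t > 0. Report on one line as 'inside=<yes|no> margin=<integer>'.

d = (-9, -3),  |d|² = 90;  R = 4+5 = 9,  c = 90−9² = 9
v_rel = (-8, -2),  |v_rel|² = 68;  v_rel·d = (-8)·(-9) + (-2)·(-3) = 78
68·t² − 156·t + 9 = 0  ⇒  m = 78² − 68·9 = 5472
m = 5472 > 0,  v_rel·d = 78 > 0  ⇒  inside

inside=yes margin=5472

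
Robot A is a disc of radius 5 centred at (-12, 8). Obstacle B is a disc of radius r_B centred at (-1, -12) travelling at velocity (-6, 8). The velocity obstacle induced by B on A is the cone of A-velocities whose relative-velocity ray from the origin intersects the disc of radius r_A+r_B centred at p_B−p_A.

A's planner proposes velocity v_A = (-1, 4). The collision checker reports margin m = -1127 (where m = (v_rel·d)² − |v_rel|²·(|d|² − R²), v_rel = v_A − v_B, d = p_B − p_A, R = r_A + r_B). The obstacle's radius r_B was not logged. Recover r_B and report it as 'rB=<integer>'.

m = -1127
d = (11, -20);  v_rel = (5, -4),  |v_rel|² = 41
v_rel×d = (5)·(-20) − (-4)·(11) = -56
since m = R²·41 − (-56)²:  R² = (3136 + -1127) / 41 = 49
R = √49 = 7  ⇒  r_B = 7 − 5 = 2

rB=2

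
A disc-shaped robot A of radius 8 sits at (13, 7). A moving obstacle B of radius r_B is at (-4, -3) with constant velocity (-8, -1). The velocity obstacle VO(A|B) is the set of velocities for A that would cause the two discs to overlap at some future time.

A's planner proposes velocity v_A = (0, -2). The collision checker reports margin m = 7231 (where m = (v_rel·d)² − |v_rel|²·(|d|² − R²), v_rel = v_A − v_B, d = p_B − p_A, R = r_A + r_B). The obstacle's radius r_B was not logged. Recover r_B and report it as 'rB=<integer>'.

m = 7231
d = (-17, -10);  v_rel = (8, -1),  |v_rel|² = 65
v_rel×d = (8)·(-10) − (-1)·(-17) = -97
since m = R²·65 − (-97)²:  R² = (9409 + 7231) / 65 = 256
R = √256 = 16  ⇒  r_B = 16 − 8 = 8

rB=8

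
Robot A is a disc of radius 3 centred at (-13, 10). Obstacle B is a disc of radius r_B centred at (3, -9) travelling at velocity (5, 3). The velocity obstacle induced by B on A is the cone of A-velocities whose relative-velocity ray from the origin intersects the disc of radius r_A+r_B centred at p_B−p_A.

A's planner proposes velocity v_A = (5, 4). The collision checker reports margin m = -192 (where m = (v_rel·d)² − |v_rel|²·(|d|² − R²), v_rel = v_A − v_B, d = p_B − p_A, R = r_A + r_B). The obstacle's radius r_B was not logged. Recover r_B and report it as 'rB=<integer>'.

m = -192
d = (16, -19);  v_rel = (0, 1),  |v_rel|² = 1
v_rel×d = (0)·(-19) − (1)·(16) = -16
since m = R²·1 − (-16)²:  R² = (256 + -192) / 1 = 64
R = √64 = 8  ⇒  r_B = 8 − 3 = 5

rB=5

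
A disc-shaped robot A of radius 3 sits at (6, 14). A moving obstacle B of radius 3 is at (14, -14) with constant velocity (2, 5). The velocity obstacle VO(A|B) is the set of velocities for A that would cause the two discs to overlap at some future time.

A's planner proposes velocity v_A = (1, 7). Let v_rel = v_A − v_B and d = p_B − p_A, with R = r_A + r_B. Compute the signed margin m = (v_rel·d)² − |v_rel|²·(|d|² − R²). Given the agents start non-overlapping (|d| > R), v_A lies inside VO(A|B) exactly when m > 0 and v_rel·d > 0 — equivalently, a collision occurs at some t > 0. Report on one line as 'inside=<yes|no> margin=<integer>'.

d = (8, -28),  |d|² = 848;  R = 3+3 = 6,  c = 848−6² = 812
v_rel = (-1, 2),  |v_rel|² = 5;  v_rel·d = (-1)·(8) + (2)·(-28) = -64
5·t² + 128·t + 812 = 0  ⇒  m = (-64)² − 5·812 = 36
m = 36 > 0,  v_rel·d = -64 < 0  ⇒  outside

inside=no margin=36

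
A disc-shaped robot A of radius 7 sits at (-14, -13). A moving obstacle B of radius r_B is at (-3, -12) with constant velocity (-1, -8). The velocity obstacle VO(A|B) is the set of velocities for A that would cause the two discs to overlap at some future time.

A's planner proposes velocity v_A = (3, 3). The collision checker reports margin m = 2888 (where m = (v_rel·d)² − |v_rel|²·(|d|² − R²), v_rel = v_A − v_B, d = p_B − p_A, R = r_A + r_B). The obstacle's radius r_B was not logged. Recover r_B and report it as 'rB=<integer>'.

m = 2888
d = (11, 1);  v_rel = (4, 11),  |v_rel|² = 137
v_rel×d = (4)·(1) − (11)·(11) = -117
since m = R²·137 − (-117)²:  R² = (13689 + 2888) / 137 = 121
R = √121 = 11  ⇒  r_B = 11 − 7 = 4

rB=4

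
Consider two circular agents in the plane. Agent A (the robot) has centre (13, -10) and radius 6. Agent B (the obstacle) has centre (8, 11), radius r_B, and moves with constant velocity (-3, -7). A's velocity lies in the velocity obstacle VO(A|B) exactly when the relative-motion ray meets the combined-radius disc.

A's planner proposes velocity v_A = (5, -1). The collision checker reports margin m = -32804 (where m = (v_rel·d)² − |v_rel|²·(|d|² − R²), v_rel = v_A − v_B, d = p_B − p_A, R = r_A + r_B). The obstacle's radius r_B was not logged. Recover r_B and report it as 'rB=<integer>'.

m = -32804
d = (-5, 21);  v_rel = (8, 6),  |v_rel|² = 100
v_rel×d = (8)·(21) − (6)·(-5) = 198
since m = R²·100 − 198²:  R² = (39204 + -32804) / 100 = 64
R = √64 = 8  ⇒  r_B = 8 − 6 = 2

rB=2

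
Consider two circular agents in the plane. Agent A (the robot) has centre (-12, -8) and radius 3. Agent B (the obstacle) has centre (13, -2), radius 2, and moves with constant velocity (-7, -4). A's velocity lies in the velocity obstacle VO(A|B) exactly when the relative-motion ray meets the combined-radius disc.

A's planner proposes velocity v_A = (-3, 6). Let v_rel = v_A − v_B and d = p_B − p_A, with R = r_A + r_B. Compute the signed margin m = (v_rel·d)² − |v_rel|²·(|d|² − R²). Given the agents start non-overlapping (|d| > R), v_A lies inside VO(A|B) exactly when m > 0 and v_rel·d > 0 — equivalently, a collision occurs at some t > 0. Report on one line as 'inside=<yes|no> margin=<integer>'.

d = (25, 6),  |d|² = 661;  R = 3+2 = 5,  c = 661−5² = 636
v_rel = (4, 10),  |v_rel|² = 116;  v_rel·d = (4)·(25) + (10)·(6) = 160
116·t² − 320·t + 636 = 0  ⇒  m = 160² − 116·636 = -48176
m = -48176 < 0,  v_rel·d = 160 > 0  ⇒  outside

inside=no margin=-48176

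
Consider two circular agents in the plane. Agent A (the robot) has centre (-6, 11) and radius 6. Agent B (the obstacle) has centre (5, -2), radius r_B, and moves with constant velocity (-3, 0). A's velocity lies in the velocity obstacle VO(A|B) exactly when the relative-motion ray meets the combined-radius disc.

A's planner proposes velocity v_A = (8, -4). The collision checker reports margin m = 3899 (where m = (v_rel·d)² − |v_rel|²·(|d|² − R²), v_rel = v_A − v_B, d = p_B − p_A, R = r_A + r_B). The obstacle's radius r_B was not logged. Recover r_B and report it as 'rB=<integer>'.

m = 3899
d = (11, -13);  v_rel = (11, -4),  |v_rel|² = 137
v_rel×d = (11)·(-13) − (-4)·(11) = -99
since m = R²·137 − (-99)²:  R² = (9801 + 3899) / 137 = 100
R = √100 = 10  ⇒  r_B = 10 − 6 = 4

rB=4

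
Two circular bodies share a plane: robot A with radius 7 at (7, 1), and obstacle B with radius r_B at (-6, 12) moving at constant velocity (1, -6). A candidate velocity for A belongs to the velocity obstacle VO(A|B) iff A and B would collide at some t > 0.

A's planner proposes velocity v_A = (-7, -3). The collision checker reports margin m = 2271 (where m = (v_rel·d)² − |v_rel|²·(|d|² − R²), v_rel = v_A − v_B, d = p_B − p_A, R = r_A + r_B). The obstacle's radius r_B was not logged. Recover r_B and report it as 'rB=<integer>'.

m = 2271
d = (-13, 11);  v_rel = (-8, 3),  |v_rel|² = 73
v_rel×d = (-8)·(11) − (3)·(-13) = -49
since m = R²·73 − (-49)²:  R² = (2401 + 2271) / 73 = 64
R = √64 = 8  ⇒  r_B = 8 − 7 = 1

rB=1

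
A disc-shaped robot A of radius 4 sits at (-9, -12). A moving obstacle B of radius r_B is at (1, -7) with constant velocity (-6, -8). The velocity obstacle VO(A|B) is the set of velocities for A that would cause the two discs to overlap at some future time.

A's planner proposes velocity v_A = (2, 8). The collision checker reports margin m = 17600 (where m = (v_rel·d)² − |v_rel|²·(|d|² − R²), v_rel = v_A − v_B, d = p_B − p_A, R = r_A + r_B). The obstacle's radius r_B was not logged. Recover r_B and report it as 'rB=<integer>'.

m = 17600
d = (10, 5);  v_rel = (8, 16),  |v_rel|² = 320
v_rel×d = (8)·(5) − (16)·(10) = -120
since m = R²·320 − (-120)²:  R² = (14400 + 17600) / 320 = 100
R = √100 = 10  ⇒  r_B = 10 − 4 = 6

rB=6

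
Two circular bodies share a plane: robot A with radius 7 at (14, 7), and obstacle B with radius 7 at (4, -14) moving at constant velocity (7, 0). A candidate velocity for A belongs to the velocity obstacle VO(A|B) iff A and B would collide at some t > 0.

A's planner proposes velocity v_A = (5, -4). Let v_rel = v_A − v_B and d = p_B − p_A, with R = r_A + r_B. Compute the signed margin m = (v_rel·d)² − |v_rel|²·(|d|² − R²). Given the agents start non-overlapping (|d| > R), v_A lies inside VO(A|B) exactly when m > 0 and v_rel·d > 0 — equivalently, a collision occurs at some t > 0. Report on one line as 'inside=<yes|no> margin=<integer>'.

d = (-10, -21),  |d|² = 541;  R = 7+7 = 14,  c = 541−14² = 345
v_rel = (-2, -4),  |v_rel|² = 20;  v_rel·d = (-2)·(-10) + (-4)·(-21) = 104
20·t² − 208·t + 345 = 0  ⇒  m = 104² − 20·345 = 3916
m = 3916 > 0,  v_rel·d = 104 > 0  ⇒  inside

inside=yes margin=3916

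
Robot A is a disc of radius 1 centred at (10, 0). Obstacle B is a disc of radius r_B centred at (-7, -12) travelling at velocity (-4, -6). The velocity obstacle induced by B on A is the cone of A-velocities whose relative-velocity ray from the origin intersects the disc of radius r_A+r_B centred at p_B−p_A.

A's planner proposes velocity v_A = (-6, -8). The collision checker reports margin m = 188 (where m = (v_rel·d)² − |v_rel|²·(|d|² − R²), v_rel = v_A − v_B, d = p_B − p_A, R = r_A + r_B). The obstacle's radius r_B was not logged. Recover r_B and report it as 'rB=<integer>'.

m = 188
d = (-17, -12);  v_rel = (-2, -2),  |v_rel|² = 8
v_rel×d = (-2)·(-12) − (-2)·(-17) = -10
since m = R²·8 − (-10)²:  R² = (100 + 188) / 8 = 36
R = √36 = 6  ⇒  r_B = 6 − 1 = 5

rB=5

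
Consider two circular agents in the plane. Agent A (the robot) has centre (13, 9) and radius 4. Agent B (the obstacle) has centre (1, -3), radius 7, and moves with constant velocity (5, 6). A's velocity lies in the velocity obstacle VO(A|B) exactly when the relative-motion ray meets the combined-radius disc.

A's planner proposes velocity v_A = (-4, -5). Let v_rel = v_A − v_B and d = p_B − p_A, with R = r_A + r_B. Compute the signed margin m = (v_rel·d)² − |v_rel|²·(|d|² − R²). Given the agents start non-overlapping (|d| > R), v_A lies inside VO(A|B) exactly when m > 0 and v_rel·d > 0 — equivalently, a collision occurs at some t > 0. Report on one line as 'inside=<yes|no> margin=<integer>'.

d = (-12, -12),  |d|² = 288;  R = 4+7 = 11,  c = 288−11² = 167
v_rel = (-9, -11),  |v_rel|² = 202;  v_rel·d = (-9)·(-12) + (-11)·(-12) = 240
202·t² − 480·t + 167 = 0  ⇒  m = 240² − 202·167 = 23866
m = 23866 > 0,  v_rel·d = 240 > 0  ⇒  inside

inside=yes margin=23866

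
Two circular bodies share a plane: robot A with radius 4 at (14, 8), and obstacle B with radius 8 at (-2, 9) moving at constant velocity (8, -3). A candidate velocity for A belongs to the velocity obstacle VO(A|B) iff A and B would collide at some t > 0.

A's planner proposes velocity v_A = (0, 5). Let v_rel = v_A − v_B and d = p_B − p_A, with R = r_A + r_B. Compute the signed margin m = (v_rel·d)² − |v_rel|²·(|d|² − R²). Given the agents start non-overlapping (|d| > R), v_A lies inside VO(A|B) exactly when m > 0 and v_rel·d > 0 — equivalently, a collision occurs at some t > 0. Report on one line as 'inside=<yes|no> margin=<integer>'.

d = (-16, 1),  |d|² = 257;  R = 4+8 = 12,  c = 257−12² = 113
v_rel = (-8, 8),  |v_rel|² = 128;  v_rel·d = (-8)·(-16) + (8)·(1) = 136
128·t² − 272·t + 113 = 0  ⇒  m = 136² − 128·113 = 4032
m = 4032 > 0,  v_rel·d = 136 > 0  ⇒  inside

inside=yes margin=4032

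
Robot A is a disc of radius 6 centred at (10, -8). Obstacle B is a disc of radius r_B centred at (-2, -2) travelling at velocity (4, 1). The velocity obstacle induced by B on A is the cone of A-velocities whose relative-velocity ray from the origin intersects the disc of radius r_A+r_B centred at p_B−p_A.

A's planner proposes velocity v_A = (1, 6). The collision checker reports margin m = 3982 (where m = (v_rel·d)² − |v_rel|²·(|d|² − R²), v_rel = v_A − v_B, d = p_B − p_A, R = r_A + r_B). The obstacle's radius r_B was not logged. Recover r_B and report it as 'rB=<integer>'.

m = 3982
d = (-12, 6);  v_rel = (-3, 5),  |v_rel|² = 34
v_rel×d = (-3)·(6) − (5)·(-12) = 42
since m = R²·34 − 42²:  R² = (1764 + 3982) / 34 = 169
R = √169 = 13  ⇒  r_B = 13 − 6 = 7

rB=7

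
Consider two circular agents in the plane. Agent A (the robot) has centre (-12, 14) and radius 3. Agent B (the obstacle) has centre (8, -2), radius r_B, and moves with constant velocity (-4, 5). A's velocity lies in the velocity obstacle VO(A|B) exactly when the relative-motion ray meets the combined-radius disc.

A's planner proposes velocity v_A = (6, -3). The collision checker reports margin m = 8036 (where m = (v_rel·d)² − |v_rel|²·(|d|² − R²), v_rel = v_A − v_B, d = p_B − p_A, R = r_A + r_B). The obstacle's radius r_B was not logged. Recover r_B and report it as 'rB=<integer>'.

m = 8036
d = (20, -16);  v_rel = (10, -8),  |v_rel|² = 164
v_rel×d = (10)·(-16) − (-8)·(20) = 0
since m = R²·164 − 0²:  R² = (0 + 8036) / 164 = 49
R = √49 = 7  ⇒  r_B = 7 − 3 = 4

rB=4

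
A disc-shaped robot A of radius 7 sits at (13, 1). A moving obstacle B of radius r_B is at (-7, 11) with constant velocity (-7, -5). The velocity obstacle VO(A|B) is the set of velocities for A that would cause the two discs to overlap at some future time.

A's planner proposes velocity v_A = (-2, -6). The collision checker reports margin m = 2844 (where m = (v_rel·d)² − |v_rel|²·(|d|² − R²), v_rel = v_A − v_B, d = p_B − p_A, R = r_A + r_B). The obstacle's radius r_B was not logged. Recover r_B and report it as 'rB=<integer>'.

m = 2844
d = (-20, 10);  v_rel = (5, -1),  |v_rel|² = 26
v_rel×d = (5)·(10) − (-1)·(-20) = 30
since m = R²·26 − 30²:  R² = (900 + 2844) / 26 = 144
R = √144 = 12  ⇒  r_B = 12 − 7 = 5

rB=5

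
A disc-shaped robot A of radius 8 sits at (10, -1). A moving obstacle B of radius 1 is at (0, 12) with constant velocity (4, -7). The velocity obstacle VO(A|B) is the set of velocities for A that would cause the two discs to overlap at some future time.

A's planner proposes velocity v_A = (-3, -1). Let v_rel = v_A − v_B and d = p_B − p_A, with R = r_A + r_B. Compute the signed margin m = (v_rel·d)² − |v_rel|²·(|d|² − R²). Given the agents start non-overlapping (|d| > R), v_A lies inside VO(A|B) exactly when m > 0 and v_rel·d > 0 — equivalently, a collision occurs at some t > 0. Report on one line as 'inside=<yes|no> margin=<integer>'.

d = (-10, 13),  |d|² = 269;  R = 8+1 = 9,  c = 269−9² = 188
v_rel = (-7, 6),  |v_rel|² = 85;  v_rel·d = (-7)·(-10) + (6)·(13) = 148
85·t² − 296·t + 188 = 0  ⇒  m = 148² − 85·188 = 5924
m = 5924 > 0,  v_rel·d = 148 > 0  ⇒  inside

inside=yes margin=5924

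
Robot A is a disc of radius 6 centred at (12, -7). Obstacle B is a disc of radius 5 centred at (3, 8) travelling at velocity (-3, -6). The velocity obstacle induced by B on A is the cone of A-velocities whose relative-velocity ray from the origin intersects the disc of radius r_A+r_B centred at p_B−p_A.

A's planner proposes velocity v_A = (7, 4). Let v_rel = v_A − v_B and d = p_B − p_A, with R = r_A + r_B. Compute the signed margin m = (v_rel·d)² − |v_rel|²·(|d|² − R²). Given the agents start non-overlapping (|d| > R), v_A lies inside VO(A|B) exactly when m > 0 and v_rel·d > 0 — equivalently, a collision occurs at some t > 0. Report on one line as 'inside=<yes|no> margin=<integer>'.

d = (-9, 15),  |d|² = 306;  R = 6+5 = 11,  c = 306−11² = 185
v_rel = (10, 10),  |v_rel|² = 200;  v_rel·d = (10)·(-9) + (10)·(15) = 60
200·t² − 120·t + 185 = 0  ⇒  m = 60² − 200·185 = -33400
m = -33400 < 0,  v_rel·d = 60 > 0  ⇒  outside

inside=no margin=-33400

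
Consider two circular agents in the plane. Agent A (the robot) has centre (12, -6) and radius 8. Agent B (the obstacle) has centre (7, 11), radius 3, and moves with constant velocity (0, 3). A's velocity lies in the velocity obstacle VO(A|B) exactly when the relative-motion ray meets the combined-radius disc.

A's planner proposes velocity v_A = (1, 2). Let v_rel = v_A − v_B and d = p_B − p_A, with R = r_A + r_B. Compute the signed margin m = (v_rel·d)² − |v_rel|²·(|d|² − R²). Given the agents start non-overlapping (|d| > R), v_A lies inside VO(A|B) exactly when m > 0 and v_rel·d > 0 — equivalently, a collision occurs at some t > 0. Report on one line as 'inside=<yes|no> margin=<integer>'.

d = (-5, 17),  |d|² = 314;  R = 8+3 = 11,  c = 314−11² = 193
v_rel = (1, -1),  |v_rel|² = 2;  v_rel·d = (1)·(-5) + (-1)·(17) = -22
2·t² + 44·t + 193 = 0  ⇒  m = (-22)² − 2·193 = 98
m = 98 > 0,  v_rel·d = -22 < 0  ⇒  outside

inside=no margin=98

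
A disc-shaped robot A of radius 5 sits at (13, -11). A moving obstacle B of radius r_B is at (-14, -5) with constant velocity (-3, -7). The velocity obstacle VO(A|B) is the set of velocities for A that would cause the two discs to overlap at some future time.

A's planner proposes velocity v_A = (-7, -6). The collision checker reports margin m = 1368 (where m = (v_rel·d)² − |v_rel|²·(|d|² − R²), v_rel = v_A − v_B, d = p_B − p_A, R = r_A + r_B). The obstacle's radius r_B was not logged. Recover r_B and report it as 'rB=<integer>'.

m = 1368
d = (-27, 6);  v_rel = (-4, 1),  |v_rel|² = 17
v_rel×d = (-4)·(6) − (1)·(-27) = 3
since m = R²·17 − 3²:  R² = (9 + 1368) / 17 = 81
R = √81 = 9  ⇒  r_B = 9 − 5 = 4

rB=4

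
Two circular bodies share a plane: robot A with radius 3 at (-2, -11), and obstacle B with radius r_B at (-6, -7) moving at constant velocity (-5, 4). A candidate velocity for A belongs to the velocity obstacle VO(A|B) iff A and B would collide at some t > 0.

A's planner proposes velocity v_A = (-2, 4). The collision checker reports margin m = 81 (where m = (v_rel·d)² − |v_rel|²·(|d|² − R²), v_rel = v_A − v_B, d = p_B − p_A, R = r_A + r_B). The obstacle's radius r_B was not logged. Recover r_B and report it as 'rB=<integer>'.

m = 81
d = (-4, 4);  v_rel = (3, 0),  |v_rel|² = 9
v_rel×d = (3)·(4) − (0)·(-4) = 12
since m = R²·9 − 12²:  R² = (144 + 81) / 9 = 25
R = √25 = 5  ⇒  r_B = 5 − 3 = 2

rB=2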